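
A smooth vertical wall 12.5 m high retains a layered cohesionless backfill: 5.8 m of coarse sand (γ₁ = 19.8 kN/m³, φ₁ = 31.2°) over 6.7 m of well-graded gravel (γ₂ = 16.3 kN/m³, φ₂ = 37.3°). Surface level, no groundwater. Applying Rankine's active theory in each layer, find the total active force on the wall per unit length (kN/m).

K_a1 = tan²(45°−31.2°/2) = 0.3175; K_a2 = tan²(45°−37.3°/2) = 0.2453.
Layer 1: σ at base = K_a1 γ₁ h₁ = 36.46 kPa; P₁ = ½×36.46×5.8 = 105.7.
Layer 2: σ_v at top = γ₁h₁ = 114.8; σ_h top = K_a2×114.8 = 28.17; σ_h base = K_a2×(114.8+16.3×6.7) = 54.97.
P₂ = ½(28.17+54.97)×6.7 = 278.5. Total P_a = 105.7+278.5 = 384.3 kN/m.

384 kN/m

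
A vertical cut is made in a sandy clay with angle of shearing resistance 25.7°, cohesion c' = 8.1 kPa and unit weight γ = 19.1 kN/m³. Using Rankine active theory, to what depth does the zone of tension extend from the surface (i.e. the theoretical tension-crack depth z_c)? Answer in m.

K_a = tan²(45° − 25.7°/2) = 0.3950; √K_a = 0.6285.
The active pressure is zero where K_a γ z = 2c√K_a, so z_c = 2c/(γ√K_a) = 2×8.1/(19.1×0.6285) = 1.349 m.

1.35 m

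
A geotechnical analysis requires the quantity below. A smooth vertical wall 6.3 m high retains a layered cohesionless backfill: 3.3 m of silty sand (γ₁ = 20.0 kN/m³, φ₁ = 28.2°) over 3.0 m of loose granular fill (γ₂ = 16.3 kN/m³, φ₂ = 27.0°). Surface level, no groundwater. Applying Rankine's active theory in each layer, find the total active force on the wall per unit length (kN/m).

141 kN/m

K_a1 = tan²(45°−28.2°/2) = 0.3582; K_a2 = tan²(45°−27.0°/2) = 0.3755.
Layer 1: σ at base = K_a1 γ₁ h₁ = 23.64 kPa; P₁ = ½×23.64×3.3 = 39.01.
Layer 2: σ_v at top = γ₁h₁ = 66.00; σ_h top = K_a2×66.00 = 24.78; σ_h base = K_a2×(66.00+16.3×3.0) = 43.15.
P₂ = ½(24.78+43.15)×3.0 = 101.9. Total P_a = 39.01+101.9 = 140.9 kN/m.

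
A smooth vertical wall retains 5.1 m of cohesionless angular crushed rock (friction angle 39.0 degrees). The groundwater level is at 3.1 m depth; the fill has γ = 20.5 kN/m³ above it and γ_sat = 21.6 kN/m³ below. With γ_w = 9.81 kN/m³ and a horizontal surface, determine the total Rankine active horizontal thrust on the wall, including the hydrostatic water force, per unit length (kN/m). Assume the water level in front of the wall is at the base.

76.3 kN/m

K_a = tan²(45° − φ/2) = 0.2275.
γ' = 21.6 − 9.81 = 11.79 kN/m³. Depth below WT = 2.0 m.
σ'_h at WT = K_a γ d_w = 14.46 kPa; at base = 14.46 + K_a γ' × 2.0 = 19.82 kPa.
P₁ (0–3.1 m) = ½×14.46×3.1 = 22.41. P₂ (3.1–5.1 m) = ½(14.46+19.82)×2.0 = 34.28.
P_w = ½ γ_w h₂² = 0.5×9.81×2.0² = 19.62. Total = 22.41+34.28+19.62 = 76.31 kN/m.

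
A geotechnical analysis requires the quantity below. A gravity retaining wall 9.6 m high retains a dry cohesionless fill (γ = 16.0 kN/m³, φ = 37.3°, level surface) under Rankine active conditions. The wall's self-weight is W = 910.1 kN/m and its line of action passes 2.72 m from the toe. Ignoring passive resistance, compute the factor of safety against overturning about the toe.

4.28

K_a = tan²(45° − 37.3°/2) = 0.2453.
P_a = ½K_aγH² = 0.5×0.2453×16.0×9.6² = 180.9 kN/m, acting at H/3 = 3.200 m above the base.
Overturning moment M_o = P_a × H/3 = 180.9 × 3.200 = 578.8.
Resisting moment M_r = W × 2.72 = 910.1 × 2.72 = 2475.
FS_overturning = M_r/M_o = 2475/578.8 = 4.277.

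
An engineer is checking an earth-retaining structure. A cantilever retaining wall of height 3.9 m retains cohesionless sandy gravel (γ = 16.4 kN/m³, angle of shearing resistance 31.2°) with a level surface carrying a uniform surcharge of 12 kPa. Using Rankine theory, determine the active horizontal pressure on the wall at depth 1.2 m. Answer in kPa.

K_a = (1 − sin φ)/(1 + sin φ) = 0.3175.
σ_v = γz + q = 16.4 × 1.2 + 12 = 31.68 kPa.
σ_h = K_a σ_v = 0.3175 × 31.68 = 10.06 kPa.

10.1 kPa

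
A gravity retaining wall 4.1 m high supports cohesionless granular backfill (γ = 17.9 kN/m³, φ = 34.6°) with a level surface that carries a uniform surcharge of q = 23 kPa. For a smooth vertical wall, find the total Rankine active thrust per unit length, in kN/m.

67.5 kN/m

K_a = tan²(45° − φ/2) = 0.2756.
Soil triangle: ½ K_a γ H² = 0.5×0.2756×17.9×4.1² = 41.47 kN/m.
Surcharge rectangle: K_a q H = 0.2756×23×4.1 = 25.99 kN/m.
Total = 41.47 + 25.99 = 67.46 kN/m.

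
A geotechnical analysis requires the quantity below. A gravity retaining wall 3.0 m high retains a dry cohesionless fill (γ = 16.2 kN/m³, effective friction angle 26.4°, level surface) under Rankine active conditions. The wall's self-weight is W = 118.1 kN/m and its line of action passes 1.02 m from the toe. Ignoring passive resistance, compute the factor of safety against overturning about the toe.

4.30

K_a = tan²(45° − 26.4°/2) = 0.3844.
P_a = ½K_aγH² = 0.5×0.3844×16.2×3.0² = 28.03 kN/m, acting at H/3 = 1.000 m above the base.
Overturning moment M_o = P_a × H/3 = 28.03 × 1.000 = 28.03.
Resisting moment M_r = W × 1.02 = 118.1 × 1.02 = 120.5.
FS_overturning = M_r/M_o = 120.5/28.03 = 4.298.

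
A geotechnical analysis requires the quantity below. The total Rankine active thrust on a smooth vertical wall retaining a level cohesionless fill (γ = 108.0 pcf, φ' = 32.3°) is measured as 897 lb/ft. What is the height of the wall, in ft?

K_a = 0.3035. P_a = ½ K_a γ H² ⇒ H = √(2P_a/(K_a γ)).
H = √(2×897/(0.3035×108.0)) = 7.398 ft.

7.40 ft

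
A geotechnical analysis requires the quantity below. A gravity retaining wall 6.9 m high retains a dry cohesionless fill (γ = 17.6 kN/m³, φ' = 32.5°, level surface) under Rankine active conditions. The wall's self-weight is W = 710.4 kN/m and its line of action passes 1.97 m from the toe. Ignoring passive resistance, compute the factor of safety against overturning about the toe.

K_a = tan²(45° − 32.5°/2) = 0.3010.
P_a = ½K_aγH² = 0.5×0.3010×17.6×6.9² = 126.1 kN/m, acting at H/3 = 2.300 m above the base.
Overturning moment M_o = P_a × H/3 = 126.1 × 2.300 = 290.0.
Resisting moment M_r = W × 1.97 = 710.4 × 1.97 = 1399.
FS_overturning = M_r/M_o = 1399/290.0 = 4.825.

4.83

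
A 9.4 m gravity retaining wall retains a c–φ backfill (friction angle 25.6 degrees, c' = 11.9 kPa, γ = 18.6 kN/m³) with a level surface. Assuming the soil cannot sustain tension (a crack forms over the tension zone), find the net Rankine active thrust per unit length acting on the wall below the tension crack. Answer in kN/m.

200 kN/m

K_a = 0.3966; √K_a = 0.6297.
Tension-crack depth z_c = 2c/(γ√K_a) = 2×11.9/(18.6×0.6297) = 2.032 m.
σ_a at base = K_a γ H − 2c√K_a = 0.3966×18.6×9.4 − 2×11.9×0.6297 = 54.35 kPa.
P_a = ½ × 54.35 × (H − z_c) = 0.5×54.35×7.368 = 200.2 kN/m.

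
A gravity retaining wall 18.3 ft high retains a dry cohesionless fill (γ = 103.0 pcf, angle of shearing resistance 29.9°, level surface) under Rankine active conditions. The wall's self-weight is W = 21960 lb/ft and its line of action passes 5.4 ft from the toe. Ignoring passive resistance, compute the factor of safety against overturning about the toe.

3.37

K_a = tan²(45° − 29.9°/2) = 0.3347.
P_a = ½K_aγH² = 0.5×0.3347×103.0×18.3² = 5772 lb/ft, acting at H/3 = 6.100 ft above the base.
Overturning moment M_o = P_a × H/3 = 5772 × 6.100 = 35210.
Resisting moment M_r = W × 5.4 = 21960 × 5.4 = 118600.
FS_overturning = M_r/M_o = 118600/35210 = 3.368.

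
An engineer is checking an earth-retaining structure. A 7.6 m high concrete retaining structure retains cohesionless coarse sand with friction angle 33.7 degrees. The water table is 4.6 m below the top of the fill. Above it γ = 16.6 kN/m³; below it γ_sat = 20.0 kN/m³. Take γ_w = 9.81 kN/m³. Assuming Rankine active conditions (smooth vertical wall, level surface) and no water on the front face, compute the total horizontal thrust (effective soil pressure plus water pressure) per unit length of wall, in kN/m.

K_a = tan²(45° − φ/2) = 0.2863.
γ' = 20.0 − 9.81 = 10.19 kN/m³. Depth below WT = 3.0 m.
σ'_h at WT = K_a γ d_w = 21.86 kPa; at base = 21.86 + K_a γ' × 3.0 = 30.61 kPa.
P₁ (0–4.6 m) = ½×21.86×4.6 = 50.28. P₂ (4.6–7.6 m) = ½(21.86+30.61)×3.0 = 78.71.
P_w = ½ γ_w h₂² = 0.5×9.81×3.0² = 44.14. Total = 50.28+78.71+44.14 = 173.1 kN/m.

173 kN/m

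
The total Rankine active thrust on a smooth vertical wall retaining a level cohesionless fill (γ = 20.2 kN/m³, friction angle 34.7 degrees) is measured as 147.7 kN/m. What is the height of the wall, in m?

K_a = 0.2745. P_a = ½ K_a γ H² ⇒ H = √(2P_a/(K_a γ)).
H = √(2×147.7/(0.2745×20.2)) = 7.299 m.

7.30 m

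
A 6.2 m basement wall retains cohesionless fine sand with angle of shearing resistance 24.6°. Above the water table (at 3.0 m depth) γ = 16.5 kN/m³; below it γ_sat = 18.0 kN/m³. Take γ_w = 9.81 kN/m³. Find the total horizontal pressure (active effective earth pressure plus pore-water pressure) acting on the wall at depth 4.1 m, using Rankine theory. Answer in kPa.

34.9 kPa

K_a = (1 − sin φ)/(1 + sin φ) = 0.4121.
γ' = 18.0 − 9.81 = 8.190 kN/m³.
Effective vertical stress at 4.1 m: σ'_v = 16.5×3.0 + 8.190×1.10 = 58.51 kPa.
σ'_h = K_a σ'_v = 0.4121 × 58.51 = 24.11 kPa; u = γ_w × 1.10 = 10.79 kPa.
Total σ_h = 24.11 + 10.79 = 34.91 kPa.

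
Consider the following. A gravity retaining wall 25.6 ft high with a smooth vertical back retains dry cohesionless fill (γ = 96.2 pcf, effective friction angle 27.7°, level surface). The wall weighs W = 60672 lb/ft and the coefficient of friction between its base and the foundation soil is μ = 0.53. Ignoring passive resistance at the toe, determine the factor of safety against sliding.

K_a = tan²(45° − 27.7°/2) = 0.3653.
P_a = ½K_aγH² = 0.5×0.3653×96.2×25.6² = 11520 lb/ft, acting at H/3 = 8.533 ft above the base.
FS_sliding = μW / P_a = 0.53×60672 / 11520 = 2.792.

2.79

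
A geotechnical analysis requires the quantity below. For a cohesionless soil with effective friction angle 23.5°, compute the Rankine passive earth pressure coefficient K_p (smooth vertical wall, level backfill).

2.33

K_p = (1 + sin φ)/(1 − sin φ) = tan²(45° + 23.5°/2) = 2.326.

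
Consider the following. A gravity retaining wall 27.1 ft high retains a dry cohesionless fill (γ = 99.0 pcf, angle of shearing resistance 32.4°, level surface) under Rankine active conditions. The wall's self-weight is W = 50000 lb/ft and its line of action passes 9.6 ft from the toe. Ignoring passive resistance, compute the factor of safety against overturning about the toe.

4.84

K_a = tan²(45° − 32.4°/2) = 0.3022.
P_a = ½K_aγH² = 0.5×0.3022×99.0×27.1² = 10990 lb/ft, acting at H/3 = 9.033 ft above the base.
Overturning moment M_o = P_a × H/3 = 10990 × 9.033 = 99250.
Resisting moment M_r = W × 9.6 = 50000 × 9.6 = 480000.
FS_overturning = M_r/M_o = 480000/99250 = 4.836.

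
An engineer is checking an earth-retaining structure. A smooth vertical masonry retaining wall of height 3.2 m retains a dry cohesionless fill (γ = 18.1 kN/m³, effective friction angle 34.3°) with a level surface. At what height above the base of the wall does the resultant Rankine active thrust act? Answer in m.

1.07 m

K_a = 0.2792.
The pressure distribution is triangular, so the resultant acts at H/3 above the base = 3.2/3 = 1.067 m.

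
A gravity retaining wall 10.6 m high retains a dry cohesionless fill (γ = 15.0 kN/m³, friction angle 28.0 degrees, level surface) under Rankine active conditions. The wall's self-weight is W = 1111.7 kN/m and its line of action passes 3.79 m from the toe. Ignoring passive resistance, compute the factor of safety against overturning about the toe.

3.92

K_a = tan²(45° − 28.0°/2) = 0.3610.
P_a = ½K_aγH² = 0.5×0.3610×15.0×10.6² = 304.2 kN/m, acting at H/3 = 3.533 m above the base.
Overturning moment M_o = P_a × H/3 = 304.2 × 3.533 = 1075.
Resisting moment M_r = W × 3.79 = 1111.7 × 3.79 = 4213.
FS_overturning = M_r/M_o = 4213/1075 = 3.919.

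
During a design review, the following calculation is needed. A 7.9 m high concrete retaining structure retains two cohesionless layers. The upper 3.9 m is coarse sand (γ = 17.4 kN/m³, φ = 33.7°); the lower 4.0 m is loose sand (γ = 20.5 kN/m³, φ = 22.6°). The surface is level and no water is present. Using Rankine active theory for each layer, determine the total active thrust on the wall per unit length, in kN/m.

232 kN/m

K_a1 = tan²(45°−33.7°/2) = 0.2863; K_a2 = tan²(45°−22.6°/2) = 0.4448.
Layer 1: σ at base = K_a1 γ₁ h₁ = 19.43 kPa; P₁ = ½×19.43×3.9 = 37.89.
Layer 2: σ_v at top = γ₁h₁ = 67.86; σ_h top = K_a2×67.86 = 30.18; σ_h base = K_a2×(67.86+20.5×4.0) = 66.65.
P₂ = ½(30.18+66.65)×4.0 = 193.7. Total P_a = 37.89+193.7 = 231.6 kN/m.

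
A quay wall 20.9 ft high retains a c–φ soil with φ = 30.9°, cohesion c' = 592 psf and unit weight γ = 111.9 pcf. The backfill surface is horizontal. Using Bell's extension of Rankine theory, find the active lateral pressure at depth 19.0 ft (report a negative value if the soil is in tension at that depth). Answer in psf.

K_a = (1 − sin φ)/(1 + sin φ) = 0.3214.
σ_a = K_a γ z − 2c√K_a = 0.3214×111.9×19.0 − 2×592×0.5669 = 12.10 psf.

12.1 psf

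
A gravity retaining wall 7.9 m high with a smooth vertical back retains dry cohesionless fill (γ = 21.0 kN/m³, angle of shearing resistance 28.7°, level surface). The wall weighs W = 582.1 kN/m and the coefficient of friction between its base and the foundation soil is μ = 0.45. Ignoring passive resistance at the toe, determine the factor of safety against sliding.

K_a = tan²(45° − 28.7°/2) = 0.3511.
P_a = ½K_aγH² = 0.5×0.3511×21.0×7.9² = 230.1 kN/m, acting at H/3 = 2.633 m above the base.
FS_sliding = μW / P_a = 0.45×582.1 / 230.1 = 1.138.

1.14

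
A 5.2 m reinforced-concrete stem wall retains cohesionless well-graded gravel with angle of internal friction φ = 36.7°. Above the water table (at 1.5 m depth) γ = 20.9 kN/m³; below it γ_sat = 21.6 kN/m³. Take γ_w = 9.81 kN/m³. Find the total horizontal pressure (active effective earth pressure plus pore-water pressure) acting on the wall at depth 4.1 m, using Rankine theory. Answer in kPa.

41.1 kPa

K_a = (1 − sin φ)/(1 + sin φ) = 0.2519.
γ' = 21.6 − 9.81 = 11.79 kN/m³.
Effective vertical stress at 4.1 m: σ'_v = 20.9×1.5 + 11.79×2.60 = 62.00 kPa.
σ'_h = K_a σ'_v = 0.2519 × 62.00 = 15.62 kPa; u = γ_w × 2.60 = 25.51 kPa.
Total σ_h = 15.62 + 25.51 = 41.12 kPa.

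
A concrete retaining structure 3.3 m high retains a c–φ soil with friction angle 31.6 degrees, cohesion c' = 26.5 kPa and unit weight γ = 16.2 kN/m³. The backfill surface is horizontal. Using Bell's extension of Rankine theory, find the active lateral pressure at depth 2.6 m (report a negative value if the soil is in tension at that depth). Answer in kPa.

-16.5 kPa

K_a = (1 − sin φ)/(1 + sin φ) = 0.3123.
σ_a = K_a γ z − 2c√K_a = 0.3123×16.2×2.6 − 2×26.5×0.5589 = -16.46 kPa.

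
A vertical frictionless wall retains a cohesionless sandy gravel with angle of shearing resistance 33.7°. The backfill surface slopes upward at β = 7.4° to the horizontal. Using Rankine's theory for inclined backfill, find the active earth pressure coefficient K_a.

K_a = cos β · (cos β − √(cos²β − cos²φ)) / (cos β + √(cos²β − cos²φ)).
cos β = 0.9917, cos φ = 0.8320, √(cos²β − cos²φ) = 0.5397.
K_a = 0.9917 × (0.9917 − 0.5397)/(0.9917 + 0.5397) = 0.2927.

0.293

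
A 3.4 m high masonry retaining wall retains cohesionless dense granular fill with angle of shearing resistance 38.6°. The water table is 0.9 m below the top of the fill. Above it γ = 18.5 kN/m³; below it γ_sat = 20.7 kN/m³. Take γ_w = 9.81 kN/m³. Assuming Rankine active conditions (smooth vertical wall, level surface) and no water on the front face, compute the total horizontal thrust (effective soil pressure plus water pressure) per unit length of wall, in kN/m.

K_a = tan²(45° − φ/2) = 0.2316.
γ' = 20.7 − 9.81 = 10.89 kN/m³. Depth below WT = 2.5 m.
σ'_h at WT = K_a γ d_w = 3.856 kPa; at base = 3.856 + K_a γ' × 2.5 = 10.16 kPa.
P₁ (0–0.9 m) = ½×3.856×0.9 = 1.735. P₂ (0.9–3.4 m) = ½(3.856+10.16)×2.5 = 17.52.
P_w = ½ γ_w h₂² = 0.5×9.81×2.5² = 30.66. Total = 1.735+17.52+30.66 = 49.92 kN/m.

49.9 kN/m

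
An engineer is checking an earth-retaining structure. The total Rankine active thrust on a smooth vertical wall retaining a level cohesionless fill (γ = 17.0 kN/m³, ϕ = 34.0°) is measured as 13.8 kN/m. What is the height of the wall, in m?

K_a = 0.2827. P_a = ½ K_a γ H² ⇒ H = √(2P_a/(K_a γ)).
H = √(2×13.8/(0.2827×17.0)) = 2.396 m.

2.40 m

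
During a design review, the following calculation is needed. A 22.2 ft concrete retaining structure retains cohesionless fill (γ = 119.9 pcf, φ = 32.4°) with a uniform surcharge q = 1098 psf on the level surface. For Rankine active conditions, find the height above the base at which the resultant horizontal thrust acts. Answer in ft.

K_a = 0.3022.
Triangular part P₁ = ½K_aγH² = 8930 at H/3 = 7.400 ft; rectangular part P₂ = K_a q H = 7367 at H/2 = 11.10 ft.
ȳ = (P₁·7.400 + P₂·11.10)/(P₁+P₂) = 9.073 ft.

9.07 ft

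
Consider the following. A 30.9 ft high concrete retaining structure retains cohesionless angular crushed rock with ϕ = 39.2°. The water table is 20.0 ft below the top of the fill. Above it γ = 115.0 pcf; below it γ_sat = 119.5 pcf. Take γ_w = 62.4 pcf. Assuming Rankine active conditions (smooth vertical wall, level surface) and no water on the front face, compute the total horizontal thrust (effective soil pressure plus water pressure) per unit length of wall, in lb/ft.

15300 lb/ft

K_a = tan²(45° − φ/2) = 0.2255.
γ' = 119.5 − 62.4 = 57.10 pcf. Depth below WT = 10.9 ft.
σ'_h at WT = K_a γ d_w = 518.6 psf; at base = 518.6 + K_a γ' × 10.9 = 658.9 psf.
P₁ (0–20.0 ft) = ½×518.6×20.0 = 5186. P₂ (20.0–30.9 ft) = ½(518.6+658.9)×10.9 = 6417.
P_w = ½ γ_w h₂² = 0.5×62.4×10.9² = 3707. Total = 5186+6417+3707 = 15310 lb/ft.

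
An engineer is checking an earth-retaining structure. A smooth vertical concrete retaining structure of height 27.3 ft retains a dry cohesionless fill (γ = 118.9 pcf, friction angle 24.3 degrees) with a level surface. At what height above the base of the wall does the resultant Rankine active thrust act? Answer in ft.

9.10 ft

K_a = 0.4169.
The pressure distribution is triangular, so the resultant acts at H/3 above the base = 27.3/3 = 9.100 ft.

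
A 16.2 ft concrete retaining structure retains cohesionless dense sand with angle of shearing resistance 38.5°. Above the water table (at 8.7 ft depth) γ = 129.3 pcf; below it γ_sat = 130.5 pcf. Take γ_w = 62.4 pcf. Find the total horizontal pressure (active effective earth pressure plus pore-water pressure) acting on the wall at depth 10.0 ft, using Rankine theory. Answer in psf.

K_a = (1 − sin φ)/(1 + sin φ) = 0.2327.
γ' = 130.5 − 62.4 = 68.10 pcf.
Effective vertical stress at 10.0 ft: σ'_v = 129.3×8.7 + 68.10×1.30 = 1213 psf.
σ'_h = K_a σ'_v = 0.2327 × 1213 = 282.3 psf; u = γ_w × 1.30 = 81.12 psf.
Total σ_h = 282.3 + 81.12 = 363.4 psf.

363 psf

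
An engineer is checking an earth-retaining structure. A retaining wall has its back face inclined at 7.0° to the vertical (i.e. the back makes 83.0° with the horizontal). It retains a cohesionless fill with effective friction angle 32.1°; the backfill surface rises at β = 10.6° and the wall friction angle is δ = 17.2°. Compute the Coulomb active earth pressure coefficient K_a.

0.379

K_a = sin²(α+φ) / [sin²α · sin(α−δ) · (1 + √{sin(φ+δ)sin(φ−β) / (sin(α−δ)sin(α+β))})²].
With α = 83.0°, φ = 32.1°, δ = 17.2°, β = 10.6°: K_a = 0.3787.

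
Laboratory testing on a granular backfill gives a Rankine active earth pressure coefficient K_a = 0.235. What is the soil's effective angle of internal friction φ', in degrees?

K_a = tan²(45° − φ/2) ⇒ 45° − φ/2 = arctan(√0.235) = 25.86°.
φ = 2(45° − 25.86°) = 38.27°.

38.3°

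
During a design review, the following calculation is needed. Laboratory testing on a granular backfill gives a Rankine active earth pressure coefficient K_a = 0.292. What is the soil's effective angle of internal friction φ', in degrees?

33.2°

K_a = tan²(45° − φ/2) ⇒ 45° − φ/2 = arctan(√0.292) = 28.39°.
φ = 2(45° − 28.39°) = 33.23°.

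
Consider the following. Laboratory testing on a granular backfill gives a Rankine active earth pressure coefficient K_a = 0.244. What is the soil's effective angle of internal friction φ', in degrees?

K_a = tan²(45° − φ/2) ⇒ 45° − φ/2 = arctan(√0.244) = 26.29°.
φ = 2(45° − 26.29°) = 37.42°.

37.4°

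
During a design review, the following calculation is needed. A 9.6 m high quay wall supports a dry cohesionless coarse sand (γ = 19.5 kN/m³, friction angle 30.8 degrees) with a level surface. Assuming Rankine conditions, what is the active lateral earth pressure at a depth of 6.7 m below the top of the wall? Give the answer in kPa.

K_a = (1 − sin φ)/(1 + sin φ) = 0.3227.
σ_h = K_a γ z = 0.3227 × 19.5 × 6.7 = 42.16 kPa.

42.2 kPa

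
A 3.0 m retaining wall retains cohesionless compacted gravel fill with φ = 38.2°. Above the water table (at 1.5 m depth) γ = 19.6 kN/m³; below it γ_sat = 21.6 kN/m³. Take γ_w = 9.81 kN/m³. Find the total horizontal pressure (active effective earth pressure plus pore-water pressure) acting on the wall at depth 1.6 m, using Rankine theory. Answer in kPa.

8.19 kPa

K_a = (1 − sin φ)/(1 + sin φ) = 0.2358.
γ' = 21.6 − 9.81 = 11.79 kN/m³.
Effective vertical stress at 1.6 m: σ'_v = 19.6×1.5 + 11.79×0.100 = 30.58 kPa.
σ'_h = K_a σ'_v = 0.2358 × 30.58 = 7.210 kPa; u = γ_w × 0.100 = 0.9810 kPa.
Total σ_h = 7.210 + 0.9810 = 8.191 kPa.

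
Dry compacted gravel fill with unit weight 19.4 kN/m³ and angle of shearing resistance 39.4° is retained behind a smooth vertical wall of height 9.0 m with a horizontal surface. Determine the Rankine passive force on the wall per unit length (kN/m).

K_p = tan²(45° + φ/2) = 4.475.
P_p = ½ K_p γ H² = 0.5 × 4.475 × 19.4 × 9.0² = 3516 kN/m.

3520 kN/m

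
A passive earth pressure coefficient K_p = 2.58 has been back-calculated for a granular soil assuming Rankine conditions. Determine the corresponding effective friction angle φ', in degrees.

K_p = (1+sin φ)/(1−sin φ) ⇒ sin φ = (K_p − 1)/(K_p + 1) = 0.4413.
φ = arcsin(0.4413) = 26.19°.

26.2°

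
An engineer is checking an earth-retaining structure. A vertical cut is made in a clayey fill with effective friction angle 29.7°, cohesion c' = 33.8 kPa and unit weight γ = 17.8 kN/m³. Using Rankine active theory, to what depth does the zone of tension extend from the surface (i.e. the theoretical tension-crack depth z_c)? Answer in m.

K_a = tan²(45° − 29.7°/2) = 0.3374; √K_a = 0.5808.
The active pressure is zero where K_a γ z = 2c√K_a, so z_c = 2c/(γ√K_a) = 2×33.8/(17.8×0.5808) = 6.538 m.

6.54 m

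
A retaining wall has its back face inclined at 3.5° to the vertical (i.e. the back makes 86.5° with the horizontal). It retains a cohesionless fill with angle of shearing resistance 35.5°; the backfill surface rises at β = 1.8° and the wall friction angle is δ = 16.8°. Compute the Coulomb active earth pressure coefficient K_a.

K_a = sin²(α+φ) / [sin²α · sin(α−δ) · (1 + √{sin(φ+δ)sin(φ−β) / (sin(α−δ)sin(α+β))})²].
With α = 86.5°, φ = 35.5°, δ = 16.8°, β = 1.8°: K_a = 0.2713.

0.271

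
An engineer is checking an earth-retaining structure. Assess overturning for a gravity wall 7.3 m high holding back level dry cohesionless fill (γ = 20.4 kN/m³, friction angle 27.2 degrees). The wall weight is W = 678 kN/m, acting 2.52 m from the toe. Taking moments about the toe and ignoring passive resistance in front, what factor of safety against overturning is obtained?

3.47

K_a = tan²(45° − 27.2°/2) = 0.3726.
P_a = ½K_aγH² = 0.5×0.3726×20.4×7.3² = 202.5 kN/m, acting at H/3 = 2.433 m above the base.
Overturning moment M_o = P_a × H/3 = 202.5 × 2.433 = 492.8.
Resisting moment M_r = W × 2.52 = 678 × 2.52 = 1709.
FS_overturning = M_r/M_o = 1709/492.8 = 3.467.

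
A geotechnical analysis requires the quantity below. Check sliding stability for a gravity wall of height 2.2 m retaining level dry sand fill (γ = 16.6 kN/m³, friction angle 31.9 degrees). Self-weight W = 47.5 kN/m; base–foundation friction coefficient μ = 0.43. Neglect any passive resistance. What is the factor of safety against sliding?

1.65

K_a = tan²(45° − 31.9°/2) = 0.3085.
P_a = ½K_aγH² = 0.5×0.3085×16.6×2.2² = 12.39 kN/m, acting at H/3 = 0.7333 m above the base.
FS_sliding = μW / P_a = 0.43×47.5 / 12.39 = 1.648.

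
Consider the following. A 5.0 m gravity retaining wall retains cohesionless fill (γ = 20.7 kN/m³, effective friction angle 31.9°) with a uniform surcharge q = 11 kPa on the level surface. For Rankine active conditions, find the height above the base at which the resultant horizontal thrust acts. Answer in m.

K_a = 0.3085.
Triangular part P₁ = ½K_aγH² = 79.83 at H/3 = 1.667 m; rectangular part P₂ = K_a q H = 16.97 at H/2 = 2.500 m.
ȳ = (P₁·1.667 + P₂·2.500)/(P₁+P₂) = 1.813 m.

1.81 m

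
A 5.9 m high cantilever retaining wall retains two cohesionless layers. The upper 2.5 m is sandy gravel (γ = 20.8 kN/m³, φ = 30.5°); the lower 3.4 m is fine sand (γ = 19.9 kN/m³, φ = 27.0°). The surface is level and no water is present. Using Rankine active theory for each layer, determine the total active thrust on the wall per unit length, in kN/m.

K_a1 = tan²(45°−30.5°/2) = 0.3267; K_a2 = tan²(45°−27.0°/2) = 0.3755.
Layer 1: σ at base = K_a1 γ₁ h₁ = 16.99 kPa; P₁ = ½×16.99×2.5 = 21.23.
Layer 2: σ_v at top = γ₁h₁ = 52.00; σ_h top = K_a2×52.00 = 19.53; σ_h base = K_a2×(52.00+19.9×3.4) = 44.94.
P₂ = ½(19.53+44.94)×3.4 = 109.6. Total P_a = 21.23+109.6 = 130.8 kN/m.

131 kN/m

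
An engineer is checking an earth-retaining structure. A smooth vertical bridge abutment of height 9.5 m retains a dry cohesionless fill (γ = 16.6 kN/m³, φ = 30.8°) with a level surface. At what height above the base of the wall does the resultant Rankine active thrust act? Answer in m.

3.17 m

K_a = 0.3227.
The pressure distribution is triangular, so the resultant acts at H/3 above the base = 9.5/3 = 3.167 m.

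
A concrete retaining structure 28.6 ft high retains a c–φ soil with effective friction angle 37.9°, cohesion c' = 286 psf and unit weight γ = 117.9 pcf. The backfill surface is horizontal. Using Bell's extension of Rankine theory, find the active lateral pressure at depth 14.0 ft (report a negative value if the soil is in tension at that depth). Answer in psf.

115 psf

K_a = (1 − sin φ)/(1 + sin φ) = 0.2389.
σ_a = K_a γ z − 2c√K_a = 0.2389×117.9×14.0 − 2×286×0.4888 = 114.8 psf.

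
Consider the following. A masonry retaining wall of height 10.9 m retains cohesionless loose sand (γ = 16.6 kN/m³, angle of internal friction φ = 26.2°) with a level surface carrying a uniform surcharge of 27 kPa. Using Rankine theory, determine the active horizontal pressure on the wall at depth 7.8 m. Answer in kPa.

K_a = (1 − sin φ)/(1 + sin φ) = 0.3874.
σ_v = γz + q = 16.6 × 7.8 + 27 = 156.5 kPa.
σ_h = K_a σ_v = 0.3874 × 156.5 = 60.63 kPa.

60.6 kPa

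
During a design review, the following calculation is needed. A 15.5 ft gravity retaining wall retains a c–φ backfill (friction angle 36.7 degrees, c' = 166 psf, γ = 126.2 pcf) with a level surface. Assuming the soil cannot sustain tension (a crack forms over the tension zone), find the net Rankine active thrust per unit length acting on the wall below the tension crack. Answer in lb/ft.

1670 lb/ft

K_a = 0.2519; √K_a = 0.5019.
Tension-crack depth z_c = 2c/(γ√K_a) = 2×166/(126.2×0.5019) = 5.242 ft.
σ_a at base = K_a γ H − 2c√K_a = 0.2519×126.2×15.5 − 2×166×0.5019 = 326.0 psf.
P_a = ½ × 326.0 × (H − z_c) = 0.5×326.0×10.26 = 1672 lb/ft.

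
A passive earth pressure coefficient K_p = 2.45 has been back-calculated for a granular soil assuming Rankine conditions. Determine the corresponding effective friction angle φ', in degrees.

K_p = (1+sin φ)/(1−sin φ) ⇒ sin φ = (K_p − 1)/(K_p + 1) = 0.4203.
φ = arcsin(0.4203) = 24.85°.

24.9°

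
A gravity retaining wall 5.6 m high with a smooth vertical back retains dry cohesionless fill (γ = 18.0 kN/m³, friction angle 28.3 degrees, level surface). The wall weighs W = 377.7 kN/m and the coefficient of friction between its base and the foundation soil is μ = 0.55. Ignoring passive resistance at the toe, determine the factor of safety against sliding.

K_a = tan²(45° − 28.3°/2) = 0.3568.
P_a = ½K_aγH² = 0.5×0.3568×18.0×5.6² = 100.7 kN/m, acting at H/3 = 1.867 m above the base.
FS_sliding = μW / P_a = 0.55×377.7 / 100.7 = 2.063.

2.06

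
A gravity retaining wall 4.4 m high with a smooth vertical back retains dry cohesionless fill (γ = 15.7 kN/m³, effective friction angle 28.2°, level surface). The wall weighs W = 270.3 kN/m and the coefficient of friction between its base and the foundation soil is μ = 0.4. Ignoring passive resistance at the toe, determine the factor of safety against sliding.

K_a = tan²(45° − 28.2°/2) = 0.3582.
P_a = ½K_aγH² = 0.5×0.3582×15.7×4.4² = 54.44 kN/m, acting at H/3 = 1.467 m above the base.
FS_sliding = μW / P_a = 0.4×270.3 / 54.44 = 1.986.

1.99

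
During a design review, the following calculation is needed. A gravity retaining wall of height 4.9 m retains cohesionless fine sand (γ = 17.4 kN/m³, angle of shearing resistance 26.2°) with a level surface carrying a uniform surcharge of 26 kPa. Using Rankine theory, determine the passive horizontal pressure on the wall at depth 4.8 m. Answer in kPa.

K_p = (1 + sin φ)/(1 − sin φ) = 2.581.
σ_v = γz + q = 17.4 × 4.8 + 26 = 109.5 kPa.
σ_h = K_p σ_v = 2.581 × 109.5 = 282.7 kPa.

283 kPa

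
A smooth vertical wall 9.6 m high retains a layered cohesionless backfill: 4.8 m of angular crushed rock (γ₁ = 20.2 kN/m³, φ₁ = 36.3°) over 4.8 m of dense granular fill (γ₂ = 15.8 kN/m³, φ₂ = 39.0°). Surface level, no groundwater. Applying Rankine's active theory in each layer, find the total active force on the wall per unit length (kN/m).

K_a1 = tan²(45°−36.3°/2) = 0.2563; K_a2 = tan²(45°−39.0°/2) = 0.2275.
Layer 1: σ at base = K_a1 γ₁ h₁ = 24.85 kPa; P₁ = ½×24.85×4.8 = 59.64.
Layer 2: σ_v at top = γ₁h₁ = 96.96; σ_h top = K_a2×96.96 = 22.06; σ_h base = K_a2×(96.96+15.8×4.8) = 39.31.
P₂ = ½(22.06+39.31)×4.8 = 147.3. Total P_a = 59.64+147.3 = 206.9 kN/m.

207 kN/m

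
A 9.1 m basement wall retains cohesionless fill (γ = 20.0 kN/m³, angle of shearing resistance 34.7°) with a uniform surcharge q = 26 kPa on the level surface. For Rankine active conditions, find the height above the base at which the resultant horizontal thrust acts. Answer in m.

K_a = 0.2745.
Triangular part P₁ = ½K_aγH² = 227.3 at H/3 = 3.033 m; rectangular part P₂ = K_a q H = 64.94 at H/2 = 4.550 m.
ȳ = (P₁·3.033 + P₂·4.550)/(P₁+P₂) = 3.370 m.

3.37 m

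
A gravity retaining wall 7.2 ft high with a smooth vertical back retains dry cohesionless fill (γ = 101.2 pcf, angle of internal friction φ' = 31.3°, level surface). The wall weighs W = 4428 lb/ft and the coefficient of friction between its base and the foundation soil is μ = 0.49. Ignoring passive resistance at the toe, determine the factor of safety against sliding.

2.62

K_a = tan²(45° − 31.3°/2) = 0.3162.
P_a = ½K_aγH² = 0.5×0.3162×101.2×7.2² = 829.4 lb/ft, acting at H/3 = 2.400 ft above the base.
FS_sliding = μW / P_a = 0.49×4428 / 829.4 = 2.616.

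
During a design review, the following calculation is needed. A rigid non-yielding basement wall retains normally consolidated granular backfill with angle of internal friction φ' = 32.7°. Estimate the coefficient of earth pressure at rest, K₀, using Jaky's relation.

K₀ = 1 − sin φ' = 1 − sin 32.7° = 0.4598.

0.460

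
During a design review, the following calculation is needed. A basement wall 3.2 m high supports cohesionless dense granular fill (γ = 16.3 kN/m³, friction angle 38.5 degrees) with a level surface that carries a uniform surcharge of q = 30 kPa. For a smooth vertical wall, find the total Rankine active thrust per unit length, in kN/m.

41.8 kN/m

K_a = tan²(45° − φ/2) = 0.2327.
Soil triangle: ½ K_a γ H² = 0.5×0.2327×16.3×3.2² = 19.42 kN/m.
Surcharge rectangle: K_a q H = 0.2327×30×3.2 = 22.33 kN/m.
Total = 19.42 + 22.33 = 41.75 kN/m.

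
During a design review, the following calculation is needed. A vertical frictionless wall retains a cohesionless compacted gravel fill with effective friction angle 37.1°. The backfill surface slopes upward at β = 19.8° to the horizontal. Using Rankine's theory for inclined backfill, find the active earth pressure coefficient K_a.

0.289

K_a = cos β · (cos β − √(cos²β − cos²φ)) / (cos β + √(cos²β − cos²φ)).
cos β = 0.9409, cos φ = 0.7976, √(cos²β − cos²φ) = 0.4991.
K_a = 0.9409 × (0.9409 − 0.4991)/(0.9409 + 0.4991) = 0.2886.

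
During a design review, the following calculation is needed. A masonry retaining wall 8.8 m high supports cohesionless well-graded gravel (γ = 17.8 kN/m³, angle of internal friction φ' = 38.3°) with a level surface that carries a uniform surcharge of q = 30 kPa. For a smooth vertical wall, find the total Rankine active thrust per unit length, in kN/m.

K_a = tan²(45° − φ/2) = 0.2347.
Soil triangle: ½ K_a γ H² = 0.5×0.2347×17.8×8.8² = 161.8 kN/m.
Surcharge rectangle: K_a q H = 0.2347×30×8.8 = 61.97 kN/m.
Total = 161.8 + 61.97 = 223.8 kN/m.

224 kN/m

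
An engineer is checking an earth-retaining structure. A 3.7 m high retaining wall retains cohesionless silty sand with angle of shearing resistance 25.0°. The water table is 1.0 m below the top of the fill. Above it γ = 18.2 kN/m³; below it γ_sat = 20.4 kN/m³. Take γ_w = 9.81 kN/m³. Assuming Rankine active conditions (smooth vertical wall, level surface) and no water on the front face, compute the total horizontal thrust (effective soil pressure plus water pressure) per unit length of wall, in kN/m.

K_a = tan²(45° − φ/2) = 0.4059.
γ' = 20.4 − 9.81 = 10.59 kN/m³. Depth below WT = 2.7 m.
σ'_h at WT = K_a γ d_w = 7.387 kPa; at base = 7.387 + K_a γ' × 2.7 = 18.99 kPa.
P₁ (0–1.0 m) = ½×7.387×1.0 = 3.693. P₂ (1.0–3.7 m) = ½(7.387+18.99)×2.7 = 35.61.
P_w = ½ γ_w h₂² = 0.5×9.81×2.7² = 35.76. Total = 3.693+35.61+35.76 = 75.06 kN/m.

75.1 kN/m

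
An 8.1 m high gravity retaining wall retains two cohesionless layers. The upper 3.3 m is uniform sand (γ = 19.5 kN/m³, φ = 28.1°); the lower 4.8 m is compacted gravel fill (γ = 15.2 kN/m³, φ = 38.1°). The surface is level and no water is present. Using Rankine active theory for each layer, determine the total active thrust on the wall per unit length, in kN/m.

K_a1 = tan²(45°−28.1°/2) = 0.3596; K_a2 = tan²(45°−38.1°/2) = 0.2368.
Layer 1: σ at base = K_a1 γ₁ h₁ = 23.14 kPa; P₁ = ½×23.14×3.3 = 38.18.
Layer 2: σ_v at top = γ₁h₁ = 64.35; σ_h top = K_a2×64.35 = 15.24; σ_h base = K_a2×(64.35+15.2×4.8) = 32.52.
P₂ = ½(15.24+32.52)×4.8 = 114.6. Total P_a = 38.18+114.6 = 152.8 kN/m.

153 kN/m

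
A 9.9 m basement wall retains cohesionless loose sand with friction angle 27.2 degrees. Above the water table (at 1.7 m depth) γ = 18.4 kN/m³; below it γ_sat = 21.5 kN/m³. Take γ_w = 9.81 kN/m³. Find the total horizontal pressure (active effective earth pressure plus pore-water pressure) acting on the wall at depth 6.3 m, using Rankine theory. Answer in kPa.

K_a = (1 − sin φ)/(1 + sin φ) = 0.3726.
γ' = 21.5 − 9.81 = 11.69 kN/m³.
Effective vertical stress at 6.3 m: σ'_v = 18.4×1.7 + 11.69×4.60 = 85.05 kPa.
σ'_h = K_a σ'_v = 0.3726 × 85.05 = 31.69 kPa; u = γ_w × 4.60 = 45.13 kPa.
Total σ_h = 31.69 + 45.13 = 76.82 kPa.

76.8 kPa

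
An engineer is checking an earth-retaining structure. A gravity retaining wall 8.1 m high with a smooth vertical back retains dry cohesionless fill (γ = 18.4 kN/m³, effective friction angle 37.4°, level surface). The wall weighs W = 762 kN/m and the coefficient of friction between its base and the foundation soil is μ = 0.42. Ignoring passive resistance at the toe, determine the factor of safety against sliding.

K_a = tan²(45° − 37.4°/2) = 0.2443.
P_a = ½K_aγH² = 0.5×0.2443×18.4×8.1² = 147.4 kN/m, acting at H/3 = 2.700 m above the base.
FS_sliding = μW / P_a = 0.42×762 / 147.4 = 2.171.

2.17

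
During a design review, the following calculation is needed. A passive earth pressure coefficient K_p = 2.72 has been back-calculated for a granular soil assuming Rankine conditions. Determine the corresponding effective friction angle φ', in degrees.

27.5°

K_p = (1+sin φ)/(1−sin φ) ⇒ sin φ = (K_p − 1)/(K_p + 1) = 0.4624.
φ = arcsin(0.4624) = 27.54°.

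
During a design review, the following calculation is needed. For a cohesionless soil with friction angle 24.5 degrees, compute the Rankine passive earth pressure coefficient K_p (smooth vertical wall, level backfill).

K_p = (1 + sin φ)/(1 − sin φ) = tan²(45° + 24.5°/2) = 2.417.

2.42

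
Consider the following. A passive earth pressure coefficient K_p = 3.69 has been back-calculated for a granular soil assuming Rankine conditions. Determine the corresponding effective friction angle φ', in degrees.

35.0°

K_p = (1+sin φ)/(1−sin φ) ⇒ sin φ = (K_p − 1)/(K_p + 1) = 0.5736.
φ = arcsin(0.5736) = 35.00°.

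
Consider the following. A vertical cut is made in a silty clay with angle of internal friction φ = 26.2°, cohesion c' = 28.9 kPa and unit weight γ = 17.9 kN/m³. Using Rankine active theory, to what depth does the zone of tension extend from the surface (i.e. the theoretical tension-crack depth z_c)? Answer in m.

K_a = tan²(45° − 26.2°/2) = 0.3874; √K_a = 0.6224.
The active pressure is zero where K_a γ z = 2c√K_a, so z_c = 2c/(γ√K_a) = 2×28.9/(17.9×0.6224) = 5.188 m.

5.19 m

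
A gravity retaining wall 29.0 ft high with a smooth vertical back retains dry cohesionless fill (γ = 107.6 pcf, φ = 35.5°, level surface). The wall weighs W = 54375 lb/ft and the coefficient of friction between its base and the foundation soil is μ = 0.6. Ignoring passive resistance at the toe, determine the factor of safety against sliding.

K_a = tan²(45° − 35.5°/2) = 0.2653.
P_a = ½K_aγH² = 0.5×0.2653×107.6×29.0² = 12000 lb/ft, acting at H/3 = 9.667 ft above the base.
FS_sliding = μW / P_a = 0.6×54375 / 12000 = 2.718.

2.72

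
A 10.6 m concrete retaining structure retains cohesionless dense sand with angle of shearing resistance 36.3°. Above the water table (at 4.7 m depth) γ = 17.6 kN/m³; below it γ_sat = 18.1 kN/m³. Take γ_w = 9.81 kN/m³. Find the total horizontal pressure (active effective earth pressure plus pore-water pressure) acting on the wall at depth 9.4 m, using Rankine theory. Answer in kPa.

K_a = (1 − sin φ)/(1 + sin φ) = 0.2563.
γ' = 18.1 − 9.81 = 8.290 kN/m³.
Effective vertical stress at 9.4 m: σ'_v = 17.6×4.7 + 8.290×4.70 = 121.7 kPa.
σ'_h = K_a σ'_v = 0.2563 × 121.7 = 31.18 kPa; u = γ_w × 4.70 = 46.11 kPa.
Total σ_h = 31.18 + 46.11 = 77.29 kPa.

77.3 kPa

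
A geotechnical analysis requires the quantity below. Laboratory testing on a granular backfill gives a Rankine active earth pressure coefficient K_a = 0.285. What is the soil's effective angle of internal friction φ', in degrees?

K_a = tan²(45° − φ/2) ⇒ 45° − φ/2 = arctan(√0.285) = 28.10°.
φ = 2(45° − 28.10°) = 33.81°.

33.8°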